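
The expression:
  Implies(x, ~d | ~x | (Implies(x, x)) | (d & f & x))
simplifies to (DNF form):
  True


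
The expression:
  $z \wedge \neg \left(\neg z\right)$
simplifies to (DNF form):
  $z$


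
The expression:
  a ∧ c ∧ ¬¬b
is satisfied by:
  {a: True, c: True, b: True}


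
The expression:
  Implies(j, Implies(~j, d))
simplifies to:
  True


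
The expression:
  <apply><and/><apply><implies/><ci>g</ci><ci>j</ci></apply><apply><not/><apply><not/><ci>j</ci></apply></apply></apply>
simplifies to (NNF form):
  <ci>j</ci>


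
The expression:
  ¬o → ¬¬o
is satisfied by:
  {o: True}


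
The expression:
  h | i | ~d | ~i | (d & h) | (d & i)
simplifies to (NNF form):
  True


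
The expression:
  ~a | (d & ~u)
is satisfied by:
  {d: True, u: False, a: False}
  {u: False, a: False, d: False}
  {d: True, u: True, a: False}
  {u: True, d: False, a: False}
  {a: True, d: True, u: False}


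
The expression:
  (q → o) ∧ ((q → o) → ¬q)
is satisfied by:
  {q: False}


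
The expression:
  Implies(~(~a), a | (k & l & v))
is always true.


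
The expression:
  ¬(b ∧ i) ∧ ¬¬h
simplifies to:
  h ∧ (¬b ∨ ¬i)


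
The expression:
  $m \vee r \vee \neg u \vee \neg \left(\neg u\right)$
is always true.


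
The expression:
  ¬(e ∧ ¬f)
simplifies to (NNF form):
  f ∨ ¬e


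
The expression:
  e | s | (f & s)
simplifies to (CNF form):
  e | s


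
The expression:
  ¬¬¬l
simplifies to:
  ¬l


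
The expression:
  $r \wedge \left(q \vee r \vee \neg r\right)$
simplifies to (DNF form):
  $r$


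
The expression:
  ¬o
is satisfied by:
  {o: False}


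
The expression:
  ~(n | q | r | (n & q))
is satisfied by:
  {n: False, q: False, r: False}


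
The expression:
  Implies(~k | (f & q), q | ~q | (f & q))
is always true.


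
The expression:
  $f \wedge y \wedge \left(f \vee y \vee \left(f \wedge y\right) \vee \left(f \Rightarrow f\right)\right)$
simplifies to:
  $f \wedge y$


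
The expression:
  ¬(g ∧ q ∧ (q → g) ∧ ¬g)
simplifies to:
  True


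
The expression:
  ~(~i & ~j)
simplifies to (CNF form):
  i | j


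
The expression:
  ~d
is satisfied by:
  {d: False}


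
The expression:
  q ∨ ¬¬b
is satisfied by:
  {b: True, q: True}
  {b: True, q: False}
  {q: True, b: False}


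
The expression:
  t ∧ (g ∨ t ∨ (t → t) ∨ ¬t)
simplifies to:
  t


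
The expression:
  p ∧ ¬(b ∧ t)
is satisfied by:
  {p: True, t: False, b: False}
  {p: True, b: True, t: False}
  {p: True, t: True, b: False}


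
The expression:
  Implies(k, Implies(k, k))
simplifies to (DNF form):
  True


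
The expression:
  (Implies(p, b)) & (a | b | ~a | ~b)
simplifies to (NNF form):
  b | ~p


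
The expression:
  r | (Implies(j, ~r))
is always true.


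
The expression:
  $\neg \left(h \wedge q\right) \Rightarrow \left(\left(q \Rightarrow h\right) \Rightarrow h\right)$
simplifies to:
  $h \vee q$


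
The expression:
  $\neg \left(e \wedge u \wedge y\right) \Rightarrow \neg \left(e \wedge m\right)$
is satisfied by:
  {y: True, u: True, m: False, e: False}
  {y: True, u: False, m: False, e: False}
  {u: True, y: False, m: False, e: False}
  {y: False, u: False, m: False, e: False}
  {e: True, y: True, u: True, m: False}
  {e: True, y: True, u: False, m: False}
  {e: True, u: True, y: False, m: False}
  {e: True, u: False, y: False, m: False}
  {y: True, m: True, u: True, e: False}
  {y: True, m: True, u: False, e: False}
  {m: True, u: True, y: False, e: False}
  {m: True, y: False, u: False, e: False}
  {e: True, y: True, m: True, u: True}


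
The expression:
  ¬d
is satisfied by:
  {d: False}


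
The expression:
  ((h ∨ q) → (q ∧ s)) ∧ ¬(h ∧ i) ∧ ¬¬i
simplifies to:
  i ∧ ¬h ∧ (s ∨ ¬q)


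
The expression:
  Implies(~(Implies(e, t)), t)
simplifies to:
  t | ~e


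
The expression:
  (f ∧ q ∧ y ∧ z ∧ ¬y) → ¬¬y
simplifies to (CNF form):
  True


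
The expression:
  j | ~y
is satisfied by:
  {j: True, y: False}
  {y: False, j: False}
  {y: True, j: True}


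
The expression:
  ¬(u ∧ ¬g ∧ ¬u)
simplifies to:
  True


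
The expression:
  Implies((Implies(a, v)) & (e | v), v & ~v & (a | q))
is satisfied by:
  {a: True, v: False, e: False}
  {v: False, e: False, a: False}
  {a: True, e: True, v: False}


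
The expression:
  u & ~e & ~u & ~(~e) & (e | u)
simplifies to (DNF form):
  False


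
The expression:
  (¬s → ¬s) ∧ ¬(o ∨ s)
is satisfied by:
  {o: False, s: False}


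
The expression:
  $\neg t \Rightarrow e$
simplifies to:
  $e \vee t$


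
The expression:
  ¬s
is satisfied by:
  {s: False}


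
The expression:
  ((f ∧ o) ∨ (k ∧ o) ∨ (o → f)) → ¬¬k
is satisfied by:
  {k: True, o: True, f: False}
  {k: True, f: False, o: False}
  {k: True, o: True, f: True}
  {k: True, f: True, o: False}
  {o: True, f: False, k: False}


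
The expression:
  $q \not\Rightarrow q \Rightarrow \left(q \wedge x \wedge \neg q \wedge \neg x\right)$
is always true.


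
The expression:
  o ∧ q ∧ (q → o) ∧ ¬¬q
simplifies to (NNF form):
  o ∧ q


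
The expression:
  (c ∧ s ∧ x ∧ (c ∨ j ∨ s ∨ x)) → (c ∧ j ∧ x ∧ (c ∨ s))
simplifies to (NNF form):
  j ∨ ¬c ∨ ¬s ∨ ¬x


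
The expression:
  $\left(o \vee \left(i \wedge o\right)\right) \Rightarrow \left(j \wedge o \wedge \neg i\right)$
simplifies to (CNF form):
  $\left(j \vee \neg o\right) \wedge \left(\neg i \vee \neg o\right)$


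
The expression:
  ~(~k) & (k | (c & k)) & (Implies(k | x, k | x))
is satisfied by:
  {k: True}


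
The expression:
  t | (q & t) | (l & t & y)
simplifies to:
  t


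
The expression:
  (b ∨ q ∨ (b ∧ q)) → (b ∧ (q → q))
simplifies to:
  b ∨ ¬q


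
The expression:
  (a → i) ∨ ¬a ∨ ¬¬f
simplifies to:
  f ∨ i ∨ ¬a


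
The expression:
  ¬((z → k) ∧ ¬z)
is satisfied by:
  {z: True}


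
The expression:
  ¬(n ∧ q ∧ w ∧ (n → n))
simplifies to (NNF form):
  ¬n ∨ ¬q ∨ ¬w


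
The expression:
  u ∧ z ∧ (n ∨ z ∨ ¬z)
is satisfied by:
  {z: True, u: True}


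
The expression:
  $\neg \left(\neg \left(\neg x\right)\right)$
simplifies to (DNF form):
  $\neg x$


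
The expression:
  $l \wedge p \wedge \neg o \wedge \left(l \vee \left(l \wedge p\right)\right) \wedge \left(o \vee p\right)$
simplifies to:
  $l \wedge p \wedge \neg o$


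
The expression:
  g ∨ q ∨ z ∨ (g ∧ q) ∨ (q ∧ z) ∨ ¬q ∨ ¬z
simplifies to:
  True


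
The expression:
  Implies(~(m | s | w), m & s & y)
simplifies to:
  m | s | w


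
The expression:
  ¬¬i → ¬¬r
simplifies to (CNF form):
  r ∨ ¬i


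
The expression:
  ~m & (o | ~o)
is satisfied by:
  {m: False}


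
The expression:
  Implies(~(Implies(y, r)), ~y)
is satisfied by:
  {r: True, y: False}
  {y: False, r: False}
  {y: True, r: True}


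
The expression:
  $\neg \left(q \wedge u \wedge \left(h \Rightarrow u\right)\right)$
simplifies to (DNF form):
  $\neg q \vee \neg u$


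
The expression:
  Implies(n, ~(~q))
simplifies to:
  q | ~n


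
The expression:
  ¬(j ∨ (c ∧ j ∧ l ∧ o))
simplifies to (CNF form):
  ¬j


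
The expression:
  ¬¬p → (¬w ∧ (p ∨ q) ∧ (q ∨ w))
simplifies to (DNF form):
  (q ∧ ¬w) ∨ ¬p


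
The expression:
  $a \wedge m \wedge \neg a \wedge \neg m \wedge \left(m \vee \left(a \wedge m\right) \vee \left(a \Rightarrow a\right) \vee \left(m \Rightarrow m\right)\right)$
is never true.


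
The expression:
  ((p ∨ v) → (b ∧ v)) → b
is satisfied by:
  {b: True, v: True, p: True}
  {b: True, v: True, p: False}
  {b: True, p: True, v: False}
  {b: True, p: False, v: False}
  {v: True, p: True, b: False}
  {v: True, p: False, b: False}
  {p: True, v: False, b: False}


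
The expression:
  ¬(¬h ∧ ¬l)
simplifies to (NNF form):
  h ∨ l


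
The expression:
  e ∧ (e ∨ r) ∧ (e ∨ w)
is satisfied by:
  {e: True}


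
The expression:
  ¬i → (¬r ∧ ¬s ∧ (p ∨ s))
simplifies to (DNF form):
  i ∨ (p ∧ ¬r ∧ ¬s)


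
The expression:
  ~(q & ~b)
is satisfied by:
  {b: True, q: False}
  {q: False, b: False}
  {q: True, b: True}


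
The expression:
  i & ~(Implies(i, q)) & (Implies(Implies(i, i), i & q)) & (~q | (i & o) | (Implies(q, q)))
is never true.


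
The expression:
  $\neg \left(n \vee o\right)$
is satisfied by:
  {n: False, o: False}


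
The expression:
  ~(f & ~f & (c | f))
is always true.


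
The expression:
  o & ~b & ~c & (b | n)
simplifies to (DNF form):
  n & o & ~b & ~c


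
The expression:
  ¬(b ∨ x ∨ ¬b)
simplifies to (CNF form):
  False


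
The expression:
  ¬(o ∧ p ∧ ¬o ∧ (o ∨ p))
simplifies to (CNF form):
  True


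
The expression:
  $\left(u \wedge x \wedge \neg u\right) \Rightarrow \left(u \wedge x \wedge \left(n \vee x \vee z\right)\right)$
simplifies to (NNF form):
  $\text{True}$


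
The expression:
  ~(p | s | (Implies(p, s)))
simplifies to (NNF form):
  False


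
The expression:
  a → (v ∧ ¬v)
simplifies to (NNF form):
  ¬a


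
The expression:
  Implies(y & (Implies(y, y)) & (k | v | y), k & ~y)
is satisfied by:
  {y: False}


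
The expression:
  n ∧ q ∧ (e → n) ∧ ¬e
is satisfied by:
  {q: True, n: True, e: False}


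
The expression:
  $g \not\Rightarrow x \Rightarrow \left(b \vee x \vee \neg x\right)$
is always true.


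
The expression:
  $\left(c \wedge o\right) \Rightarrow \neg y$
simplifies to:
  $\neg c \vee \neg o \vee \neg y$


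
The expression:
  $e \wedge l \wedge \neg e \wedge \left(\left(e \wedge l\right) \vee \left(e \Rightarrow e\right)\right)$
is never true.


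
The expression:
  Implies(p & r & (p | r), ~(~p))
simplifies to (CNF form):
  True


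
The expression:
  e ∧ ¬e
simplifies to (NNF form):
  False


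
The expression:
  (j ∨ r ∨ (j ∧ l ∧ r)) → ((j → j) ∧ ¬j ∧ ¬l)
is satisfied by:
  {l: False, j: False, r: False}
  {r: True, l: False, j: False}
  {l: True, r: False, j: False}


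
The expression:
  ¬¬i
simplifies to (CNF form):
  i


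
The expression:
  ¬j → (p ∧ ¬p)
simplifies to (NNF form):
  j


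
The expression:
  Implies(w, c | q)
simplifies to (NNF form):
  c | q | ~w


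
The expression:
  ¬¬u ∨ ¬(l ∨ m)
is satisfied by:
  {u: True, l: False, m: False}
  {u: True, m: True, l: False}
  {u: True, l: True, m: False}
  {u: True, m: True, l: True}
  {m: False, l: False, u: False}


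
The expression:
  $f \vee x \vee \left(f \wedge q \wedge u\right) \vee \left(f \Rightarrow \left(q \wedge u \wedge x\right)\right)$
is always true.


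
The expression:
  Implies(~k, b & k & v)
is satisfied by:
  {k: True}


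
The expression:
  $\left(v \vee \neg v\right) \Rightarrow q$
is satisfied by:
  {q: True}


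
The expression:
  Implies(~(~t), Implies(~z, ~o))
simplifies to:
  z | ~o | ~t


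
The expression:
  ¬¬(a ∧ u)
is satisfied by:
  {a: True, u: True}


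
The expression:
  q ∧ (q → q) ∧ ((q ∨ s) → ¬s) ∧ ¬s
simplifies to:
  q ∧ ¬s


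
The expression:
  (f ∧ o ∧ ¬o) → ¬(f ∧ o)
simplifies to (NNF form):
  True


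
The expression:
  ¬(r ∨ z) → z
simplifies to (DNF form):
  r ∨ z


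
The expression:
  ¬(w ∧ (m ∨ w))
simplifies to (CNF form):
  ¬w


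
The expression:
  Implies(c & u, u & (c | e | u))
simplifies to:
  True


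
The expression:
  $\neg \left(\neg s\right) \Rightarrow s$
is always true.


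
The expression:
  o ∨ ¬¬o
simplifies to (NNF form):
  o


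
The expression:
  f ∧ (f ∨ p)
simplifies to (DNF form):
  f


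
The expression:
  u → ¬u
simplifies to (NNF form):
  ¬u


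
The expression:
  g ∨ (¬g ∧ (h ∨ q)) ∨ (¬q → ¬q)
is always true.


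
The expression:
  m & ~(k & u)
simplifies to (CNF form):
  m & (~k | ~u)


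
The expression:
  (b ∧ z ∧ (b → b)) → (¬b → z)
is always true.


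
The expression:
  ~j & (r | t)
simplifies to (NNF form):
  ~j & (r | t)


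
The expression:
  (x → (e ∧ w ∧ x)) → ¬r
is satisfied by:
  {x: True, e: False, w: False, r: False}
  {x: True, w: True, e: False, r: False}
  {x: True, e: True, w: False, r: False}
  {x: True, w: True, e: True, r: False}
  {x: False, e: False, w: False, r: False}
  {w: True, x: False, e: False, r: False}
  {e: True, x: False, w: False, r: False}
  {w: True, e: True, x: False, r: False}
  {r: True, x: True, e: False, w: False}
  {r: True, w: True, x: True, e: False}
  {r: True, x: True, e: True, w: False}


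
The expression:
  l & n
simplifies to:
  l & n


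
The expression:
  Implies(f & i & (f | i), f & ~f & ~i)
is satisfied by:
  {i: False, f: False}
  {f: True, i: False}
  {i: True, f: False}


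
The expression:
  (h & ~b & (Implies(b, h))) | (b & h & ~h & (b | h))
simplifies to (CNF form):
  h & ~b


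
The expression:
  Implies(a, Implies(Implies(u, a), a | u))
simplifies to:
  True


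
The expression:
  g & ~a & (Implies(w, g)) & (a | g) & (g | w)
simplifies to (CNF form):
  g & ~a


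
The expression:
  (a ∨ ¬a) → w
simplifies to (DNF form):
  w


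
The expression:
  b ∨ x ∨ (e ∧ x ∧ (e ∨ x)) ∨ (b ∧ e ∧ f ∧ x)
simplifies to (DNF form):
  b ∨ x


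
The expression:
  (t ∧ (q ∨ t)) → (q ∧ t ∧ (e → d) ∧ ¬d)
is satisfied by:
  {q: True, d: False, t: False, e: False}
  {e: False, d: False, q: False, t: False}
  {e: True, q: True, d: False, t: False}
  {e: True, d: False, q: False, t: False}
  {q: True, d: True, e: False, t: False}
  {d: True, e: False, q: False, t: False}
  {e: True, d: True, q: True, t: False}
  {e: True, d: True, q: False, t: False}
  {t: True, q: True, e: False, d: False}


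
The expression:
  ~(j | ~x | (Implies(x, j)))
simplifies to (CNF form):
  x & ~j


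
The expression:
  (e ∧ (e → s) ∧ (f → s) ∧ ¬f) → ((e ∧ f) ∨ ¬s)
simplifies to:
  f ∨ ¬e ∨ ¬s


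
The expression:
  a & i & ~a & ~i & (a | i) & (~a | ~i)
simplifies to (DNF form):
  False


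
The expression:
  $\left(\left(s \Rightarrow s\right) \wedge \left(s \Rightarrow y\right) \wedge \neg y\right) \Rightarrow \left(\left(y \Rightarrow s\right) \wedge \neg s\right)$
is always true.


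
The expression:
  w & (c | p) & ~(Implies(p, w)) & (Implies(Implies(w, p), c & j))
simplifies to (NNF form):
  False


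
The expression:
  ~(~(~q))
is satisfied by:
  {q: False}


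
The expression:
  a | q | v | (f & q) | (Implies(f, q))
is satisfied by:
  {a: True, q: True, v: True, f: False}
  {a: True, q: True, v: False, f: False}
  {a: True, v: True, q: False, f: False}
  {a: True, v: False, q: False, f: False}
  {q: True, v: True, a: False, f: False}
  {q: True, v: False, a: False, f: False}
  {v: True, a: False, q: False, f: False}
  {v: False, a: False, q: False, f: False}
  {f: True, a: True, q: True, v: True}
  {f: True, a: True, q: True, v: False}
  {f: True, a: True, v: True, q: False}
  {f: True, a: True, v: False, q: False}
  {f: True, q: True, v: True, a: False}
  {f: True, q: True, v: False, a: False}
  {f: True, v: True, q: False, a: False}


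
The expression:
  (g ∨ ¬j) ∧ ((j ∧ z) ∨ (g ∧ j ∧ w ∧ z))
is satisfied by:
  {z: True, j: True, g: True}


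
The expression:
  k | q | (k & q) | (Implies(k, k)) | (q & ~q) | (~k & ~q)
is always true.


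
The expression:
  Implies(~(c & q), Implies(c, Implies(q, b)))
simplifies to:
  True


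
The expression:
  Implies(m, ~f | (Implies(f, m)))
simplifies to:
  True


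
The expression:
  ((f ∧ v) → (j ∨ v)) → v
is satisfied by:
  {v: True}


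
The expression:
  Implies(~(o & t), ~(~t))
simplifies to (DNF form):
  t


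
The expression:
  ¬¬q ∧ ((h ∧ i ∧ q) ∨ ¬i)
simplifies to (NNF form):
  q ∧ (h ∨ ¬i)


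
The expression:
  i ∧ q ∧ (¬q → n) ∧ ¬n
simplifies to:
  i ∧ q ∧ ¬n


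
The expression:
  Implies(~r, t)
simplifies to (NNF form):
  r | t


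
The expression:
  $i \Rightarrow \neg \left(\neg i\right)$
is always true.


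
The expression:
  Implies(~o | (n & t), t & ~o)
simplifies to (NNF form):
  (o & ~t) | (t & ~n) | (t & ~o)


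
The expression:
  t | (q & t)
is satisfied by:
  {t: True}


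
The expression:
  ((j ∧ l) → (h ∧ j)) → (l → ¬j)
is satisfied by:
  {l: False, h: False, j: False}
  {j: True, l: False, h: False}
  {h: True, l: False, j: False}
  {j: True, h: True, l: False}
  {l: True, j: False, h: False}
  {j: True, l: True, h: False}
  {h: True, l: True, j: False}


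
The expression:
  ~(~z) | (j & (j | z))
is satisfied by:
  {z: True, j: True}
  {z: True, j: False}
  {j: True, z: False}


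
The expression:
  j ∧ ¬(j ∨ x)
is never true.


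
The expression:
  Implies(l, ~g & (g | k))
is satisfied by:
  {k: True, g: False, l: False}
  {g: False, l: False, k: False}
  {k: True, g: True, l: False}
  {g: True, k: False, l: False}
  {l: True, k: True, g: False}


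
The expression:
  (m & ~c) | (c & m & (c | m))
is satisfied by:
  {m: True}


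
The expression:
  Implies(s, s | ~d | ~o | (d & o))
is always true.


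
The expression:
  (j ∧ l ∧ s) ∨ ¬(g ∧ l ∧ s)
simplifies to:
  j ∨ ¬g ∨ ¬l ∨ ¬s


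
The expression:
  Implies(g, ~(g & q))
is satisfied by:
  {g: False, q: False}
  {q: True, g: False}
  {g: True, q: False}


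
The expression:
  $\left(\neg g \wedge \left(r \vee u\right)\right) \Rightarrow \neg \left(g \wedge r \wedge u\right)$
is always true.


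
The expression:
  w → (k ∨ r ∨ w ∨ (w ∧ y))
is always true.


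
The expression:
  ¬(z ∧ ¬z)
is always true.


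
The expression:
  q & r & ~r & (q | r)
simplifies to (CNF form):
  False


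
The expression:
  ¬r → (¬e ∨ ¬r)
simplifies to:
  True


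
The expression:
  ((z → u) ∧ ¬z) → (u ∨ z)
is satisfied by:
  {z: True, u: True}
  {z: True, u: False}
  {u: True, z: False}


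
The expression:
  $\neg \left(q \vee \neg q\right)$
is never true.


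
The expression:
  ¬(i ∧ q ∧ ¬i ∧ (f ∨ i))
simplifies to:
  True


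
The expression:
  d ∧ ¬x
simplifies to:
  d ∧ ¬x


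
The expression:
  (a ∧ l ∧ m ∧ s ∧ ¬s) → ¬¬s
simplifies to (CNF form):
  True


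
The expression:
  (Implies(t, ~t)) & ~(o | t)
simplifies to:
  ~o & ~t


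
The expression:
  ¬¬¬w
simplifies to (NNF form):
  ¬w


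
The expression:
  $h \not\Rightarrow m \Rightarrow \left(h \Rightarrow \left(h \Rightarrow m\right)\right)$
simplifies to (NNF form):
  $m \vee \neg h$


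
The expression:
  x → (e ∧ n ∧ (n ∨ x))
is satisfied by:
  {n: True, e: True, x: False}
  {n: True, e: False, x: False}
  {e: True, n: False, x: False}
  {n: False, e: False, x: False}
  {n: True, x: True, e: True}


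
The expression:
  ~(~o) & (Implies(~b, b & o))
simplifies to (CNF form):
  b & o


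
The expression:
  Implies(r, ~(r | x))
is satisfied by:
  {r: False}


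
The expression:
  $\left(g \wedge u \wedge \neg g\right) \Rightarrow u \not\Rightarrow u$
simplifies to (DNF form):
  $\text{True}$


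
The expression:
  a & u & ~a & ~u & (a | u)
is never true.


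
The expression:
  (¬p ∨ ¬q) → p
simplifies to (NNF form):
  p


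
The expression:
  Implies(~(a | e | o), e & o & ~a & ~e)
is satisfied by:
  {a: True, o: True, e: True}
  {a: True, o: True, e: False}
  {a: True, e: True, o: False}
  {a: True, e: False, o: False}
  {o: True, e: True, a: False}
  {o: True, e: False, a: False}
  {e: True, o: False, a: False}


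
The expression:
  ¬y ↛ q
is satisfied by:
  {q: False, y: False}


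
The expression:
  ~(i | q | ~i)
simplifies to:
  False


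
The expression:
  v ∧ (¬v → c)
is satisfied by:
  {v: True}


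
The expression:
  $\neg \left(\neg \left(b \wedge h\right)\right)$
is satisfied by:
  {h: True, b: True}


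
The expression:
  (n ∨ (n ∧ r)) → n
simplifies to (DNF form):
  True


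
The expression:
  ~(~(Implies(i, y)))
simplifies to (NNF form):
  y | ~i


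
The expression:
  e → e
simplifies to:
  True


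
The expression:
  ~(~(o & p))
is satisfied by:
  {p: True, o: True}


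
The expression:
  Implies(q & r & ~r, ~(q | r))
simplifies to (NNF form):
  True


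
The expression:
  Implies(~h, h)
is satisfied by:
  {h: True}


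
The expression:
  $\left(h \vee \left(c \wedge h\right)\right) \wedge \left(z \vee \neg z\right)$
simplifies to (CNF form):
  $h$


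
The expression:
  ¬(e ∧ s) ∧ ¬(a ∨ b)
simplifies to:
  ¬a ∧ ¬b ∧ (¬e ∨ ¬s)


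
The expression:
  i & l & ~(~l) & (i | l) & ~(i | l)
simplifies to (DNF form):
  False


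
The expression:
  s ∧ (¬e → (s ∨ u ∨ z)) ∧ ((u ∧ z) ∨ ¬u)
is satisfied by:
  {z: True, s: True, u: False}
  {s: True, u: False, z: False}
  {z: True, u: True, s: True}


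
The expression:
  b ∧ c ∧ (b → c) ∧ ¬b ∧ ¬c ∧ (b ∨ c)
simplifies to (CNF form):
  False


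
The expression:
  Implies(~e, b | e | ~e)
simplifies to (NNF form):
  True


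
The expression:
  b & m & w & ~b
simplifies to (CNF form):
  False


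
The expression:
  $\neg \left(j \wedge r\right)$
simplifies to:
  $\neg j \vee \neg r$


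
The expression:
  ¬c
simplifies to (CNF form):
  ¬c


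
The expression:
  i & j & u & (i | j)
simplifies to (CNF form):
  i & j & u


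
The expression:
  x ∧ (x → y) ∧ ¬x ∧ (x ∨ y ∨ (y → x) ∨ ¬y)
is never true.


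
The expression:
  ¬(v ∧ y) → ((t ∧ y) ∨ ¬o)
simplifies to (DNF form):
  (t ∧ y) ∨ (v ∧ y) ∨ ¬o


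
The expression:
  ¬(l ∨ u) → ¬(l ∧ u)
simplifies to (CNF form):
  True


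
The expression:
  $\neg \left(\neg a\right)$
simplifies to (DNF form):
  $a$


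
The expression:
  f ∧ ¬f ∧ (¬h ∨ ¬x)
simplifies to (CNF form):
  False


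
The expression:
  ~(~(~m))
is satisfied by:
  {m: False}


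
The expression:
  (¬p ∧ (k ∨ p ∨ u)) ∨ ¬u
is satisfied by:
  {p: False, u: False}
  {u: True, p: False}
  {p: True, u: False}


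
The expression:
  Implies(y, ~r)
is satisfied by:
  {y: False, r: False}
  {r: True, y: False}
  {y: True, r: False}


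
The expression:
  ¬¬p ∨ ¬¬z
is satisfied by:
  {z: True, p: True}
  {z: True, p: False}
  {p: True, z: False}


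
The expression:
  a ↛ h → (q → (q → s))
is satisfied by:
  {s: True, h: True, q: False, a: False}
  {s: True, h: False, q: False, a: False}
  {h: True, s: False, q: False, a: False}
  {s: False, h: False, q: False, a: False}
  {s: True, a: True, h: True, q: False}
  {s: True, a: True, h: False, q: False}
  {a: True, h: True, s: False, q: False}
  {a: True, s: False, h: False, q: False}
  {s: True, q: True, h: True, a: False}
  {s: True, q: True, h: False, a: False}
  {q: True, h: True, s: False, a: False}
  {q: True, s: False, h: False, a: False}
  {a: True, q: True, s: True, h: True}
  {a: True, q: True, s: True, h: False}
  {a: True, q: True, h: True, s: False}


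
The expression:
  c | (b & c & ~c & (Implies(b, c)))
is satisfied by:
  {c: True}


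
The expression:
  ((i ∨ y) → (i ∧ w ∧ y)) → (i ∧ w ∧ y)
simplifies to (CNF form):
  i ∨ y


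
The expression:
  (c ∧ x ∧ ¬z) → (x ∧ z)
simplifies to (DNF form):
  z ∨ ¬c ∨ ¬x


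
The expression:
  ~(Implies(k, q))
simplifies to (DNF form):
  k & ~q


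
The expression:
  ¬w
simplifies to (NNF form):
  ¬w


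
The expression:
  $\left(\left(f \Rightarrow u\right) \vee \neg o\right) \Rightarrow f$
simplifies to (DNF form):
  $f$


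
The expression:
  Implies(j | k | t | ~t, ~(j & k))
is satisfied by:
  {k: False, j: False}
  {j: True, k: False}
  {k: True, j: False}


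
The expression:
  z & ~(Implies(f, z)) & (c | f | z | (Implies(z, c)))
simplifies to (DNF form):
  False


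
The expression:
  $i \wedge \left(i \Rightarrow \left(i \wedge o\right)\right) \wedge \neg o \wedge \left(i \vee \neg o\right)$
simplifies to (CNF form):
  $\text{False}$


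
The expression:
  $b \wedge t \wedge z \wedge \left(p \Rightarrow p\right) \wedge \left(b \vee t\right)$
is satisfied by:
  {t: True, z: True, b: True}


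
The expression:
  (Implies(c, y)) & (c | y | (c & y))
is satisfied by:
  {y: True}


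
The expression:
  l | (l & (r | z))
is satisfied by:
  {l: True}


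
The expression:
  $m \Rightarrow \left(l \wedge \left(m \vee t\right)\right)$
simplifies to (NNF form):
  $l \vee \neg m$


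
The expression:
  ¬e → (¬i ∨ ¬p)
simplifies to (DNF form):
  e ∨ ¬i ∨ ¬p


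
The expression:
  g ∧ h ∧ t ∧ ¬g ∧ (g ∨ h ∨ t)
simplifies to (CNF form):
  False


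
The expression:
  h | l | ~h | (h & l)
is always true.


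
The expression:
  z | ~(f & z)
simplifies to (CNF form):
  True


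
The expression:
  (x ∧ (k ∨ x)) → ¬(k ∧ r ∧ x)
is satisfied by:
  {k: False, x: False, r: False}
  {r: True, k: False, x: False}
  {x: True, k: False, r: False}
  {r: True, x: True, k: False}
  {k: True, r: False, x: False}
  {r: True, k: True, x: False}
  {x: True, k: True, r: False}


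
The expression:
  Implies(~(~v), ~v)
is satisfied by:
  {v: False}


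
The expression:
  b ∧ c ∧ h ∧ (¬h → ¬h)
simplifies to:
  b ∧ c ∧ h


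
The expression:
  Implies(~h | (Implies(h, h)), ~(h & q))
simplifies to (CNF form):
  ~h | ~q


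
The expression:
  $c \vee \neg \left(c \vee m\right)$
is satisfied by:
  {c: True, m: False}
  {m: False, c: False}
  {m: True, c: True}


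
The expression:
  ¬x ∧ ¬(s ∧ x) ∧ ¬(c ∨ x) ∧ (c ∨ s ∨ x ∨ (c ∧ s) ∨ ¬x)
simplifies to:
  ¬c ∧ ¬x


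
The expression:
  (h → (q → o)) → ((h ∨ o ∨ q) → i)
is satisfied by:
  {i: True, o: False, h: False, q: False}
  {i: True, q: True, o: False, h: False}
  {i: True, h: True, o: False, q: False}
  {i: True, q: True, h: True, o: False}
  {i: True, o: True, h: False, q: False}
  {i: True, q: True, o: True, h: False}
  {i: True, h: True, o: True, q: False}
  {i: True, q: True, h: True, o: True}
  {q: False, o: False, h: False, i: False}
  {q: True, h: True, o: False, i: False}


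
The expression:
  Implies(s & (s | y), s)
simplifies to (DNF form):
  True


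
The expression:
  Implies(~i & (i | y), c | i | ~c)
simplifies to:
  True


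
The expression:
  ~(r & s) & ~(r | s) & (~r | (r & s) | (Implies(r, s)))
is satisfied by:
  {r: False, s: False}


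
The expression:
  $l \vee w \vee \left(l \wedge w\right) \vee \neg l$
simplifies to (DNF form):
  $\text{True}$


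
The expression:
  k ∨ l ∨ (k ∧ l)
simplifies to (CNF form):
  k ∨ l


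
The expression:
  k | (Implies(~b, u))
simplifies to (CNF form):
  b | k | u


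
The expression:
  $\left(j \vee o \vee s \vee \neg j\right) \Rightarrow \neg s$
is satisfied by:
  {s: False}


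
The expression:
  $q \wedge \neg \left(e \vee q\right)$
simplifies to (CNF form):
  $\text{False}$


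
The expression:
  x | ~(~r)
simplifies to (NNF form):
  r | x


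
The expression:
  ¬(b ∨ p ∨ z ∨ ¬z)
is never true.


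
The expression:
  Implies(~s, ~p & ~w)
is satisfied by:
  {s: True, w: False, p: False}
  {s: True, p: True, w: False}
  {s: True, w: True, p: False}
  {s: True, p: True, w: True}
  {p: False, w: False, s: False}


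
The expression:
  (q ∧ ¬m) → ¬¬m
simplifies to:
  m ∨ ¬q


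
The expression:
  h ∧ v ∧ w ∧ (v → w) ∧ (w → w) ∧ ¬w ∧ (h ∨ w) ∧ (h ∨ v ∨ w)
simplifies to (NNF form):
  False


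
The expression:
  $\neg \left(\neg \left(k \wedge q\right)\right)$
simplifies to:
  $k \wedge q$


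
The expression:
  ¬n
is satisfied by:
  {n: False}


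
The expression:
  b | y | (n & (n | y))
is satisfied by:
  {n: True, y: True, b: True}
  {n: True, y: True, b: False}
  {n: True, b: True, y: False}
  {n: True, b: False, y: False}
  {y: True, b: True, n: False}
  {y: True, b: False, n: False}
  {b: True, y: False, n: False}


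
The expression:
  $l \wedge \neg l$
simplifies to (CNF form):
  $\text{False}$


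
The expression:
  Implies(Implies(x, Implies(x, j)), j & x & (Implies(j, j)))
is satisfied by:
  {x: True}


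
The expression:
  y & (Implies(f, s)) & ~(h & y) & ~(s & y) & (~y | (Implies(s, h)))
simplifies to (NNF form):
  y & ~f & ~h & ~s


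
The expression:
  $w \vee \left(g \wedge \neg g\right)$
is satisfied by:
  {w: True}


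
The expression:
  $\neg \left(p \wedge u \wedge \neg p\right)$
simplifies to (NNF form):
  $\text{True}$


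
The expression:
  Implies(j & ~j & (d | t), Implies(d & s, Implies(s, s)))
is always true.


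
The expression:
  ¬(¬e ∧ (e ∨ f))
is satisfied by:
  {e: True, f: False}
  {f: False, e: False}
  {f: True, e: True}


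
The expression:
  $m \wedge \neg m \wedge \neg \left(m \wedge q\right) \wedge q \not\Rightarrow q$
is never true.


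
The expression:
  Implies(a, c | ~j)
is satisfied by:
  {c: True, a: False, j: False}
  {c: False, a: False, j: False}
  {j: True, c: True, a: False}
  {j: True, c: False, a: False}
  {a: True, c: True, j: False}
  {a: True, c: False, j: False}
  {a: True, j: True, c: True}


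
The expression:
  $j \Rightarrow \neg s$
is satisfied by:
  {s: False, j: False}
  {j: True, s: False}
  {s: True, j: False}


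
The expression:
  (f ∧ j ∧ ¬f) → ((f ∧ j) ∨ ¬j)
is always true.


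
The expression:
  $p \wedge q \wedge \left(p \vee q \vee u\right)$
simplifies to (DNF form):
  $p \wedge q$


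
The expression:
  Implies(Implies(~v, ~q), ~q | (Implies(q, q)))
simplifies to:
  True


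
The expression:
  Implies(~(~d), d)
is always true.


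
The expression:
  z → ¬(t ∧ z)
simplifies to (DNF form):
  ¬t ∨ ¬z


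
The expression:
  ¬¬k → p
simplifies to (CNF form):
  p ∨ ¬k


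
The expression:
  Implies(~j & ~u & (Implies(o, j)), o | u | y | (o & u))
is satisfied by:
  {y: True, o: True, u: True, j: True}
  {y: True, o: True, u: True, j: False}
  {y: True, o: True, j: True, u: False}
  {y: True, o: True, j: False, u: False}
  {y: True, u: True, j: True, o: False}
  {y: True, u: True, j: False, o: False}
  {y: True, u: False, j: True, o: False}
  {y: True, u: False, j: False, o: False}
  {o: True, u: True, j: True, y: False}
  {o: True, u: True, j: False, y: False}
  {o: True, j: True, u: False, y: False}
  {o: True, j: False, u: False, y: False}
  {u: True, j: True, o: False, y: False}
  {u: True, o: False, j: False, y: False}
  {j: True, o: False, u: False, y: False}


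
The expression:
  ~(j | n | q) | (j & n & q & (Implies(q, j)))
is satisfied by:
  {j: False, q: False, n: False}
  {n: True, q: True, j: True}


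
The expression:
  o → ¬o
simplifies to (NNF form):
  ¬o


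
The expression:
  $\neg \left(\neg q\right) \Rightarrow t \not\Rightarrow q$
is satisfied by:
  {q: False}


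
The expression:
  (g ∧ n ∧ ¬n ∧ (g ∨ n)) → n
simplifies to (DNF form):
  True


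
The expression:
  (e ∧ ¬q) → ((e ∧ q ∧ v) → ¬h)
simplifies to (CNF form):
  True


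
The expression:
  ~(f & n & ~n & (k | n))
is always true.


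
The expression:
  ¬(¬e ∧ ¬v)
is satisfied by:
  {v: True, e: True}
  {v: True, e: False}
  {e: True, v: False}


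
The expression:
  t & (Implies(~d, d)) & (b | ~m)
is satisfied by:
  {t: True, b: True, d: True, m: False}
  {t: True, d: True, m: False, b: False}
  {t: True, b: True, m: True, d: True}


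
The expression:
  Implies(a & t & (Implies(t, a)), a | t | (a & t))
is always true.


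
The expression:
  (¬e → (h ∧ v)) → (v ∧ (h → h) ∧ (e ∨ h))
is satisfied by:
  {v: True, e: False}
  {e: False, v: False}
  {e: True, v: True}


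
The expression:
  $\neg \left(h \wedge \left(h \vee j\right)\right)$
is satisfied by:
  {h: False}


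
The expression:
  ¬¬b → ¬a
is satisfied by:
  {a: False, b: False}
  {b: True, a: False}
  {a: True, b: False}


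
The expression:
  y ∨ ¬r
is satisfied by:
  {y: True, r: False}
  {r: False, y: False}
  {r: True, y: True}


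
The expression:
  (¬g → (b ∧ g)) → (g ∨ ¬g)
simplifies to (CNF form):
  True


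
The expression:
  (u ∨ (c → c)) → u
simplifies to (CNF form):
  u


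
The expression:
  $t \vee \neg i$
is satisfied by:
  {t: True, i: False}
  {i: False, t: False}
  {i: True, t: True}


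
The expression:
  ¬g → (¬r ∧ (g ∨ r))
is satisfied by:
  {g: True}


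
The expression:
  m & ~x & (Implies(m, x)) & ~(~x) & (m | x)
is never true.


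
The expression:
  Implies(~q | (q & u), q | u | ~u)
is always true.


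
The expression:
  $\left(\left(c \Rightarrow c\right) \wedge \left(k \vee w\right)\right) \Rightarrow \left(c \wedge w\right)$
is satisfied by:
  {c: True, w: False, k: False}
  {c: False, w: False, k: False}
  {w: True, c: True, k: False}
  {k: True, w: True, c: True}


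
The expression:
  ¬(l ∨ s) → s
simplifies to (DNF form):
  l ∨ s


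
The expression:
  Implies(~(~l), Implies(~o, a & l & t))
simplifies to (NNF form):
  o | ~l | (a & t)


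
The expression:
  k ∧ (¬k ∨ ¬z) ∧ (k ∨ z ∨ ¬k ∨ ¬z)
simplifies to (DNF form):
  k ∧ ¬z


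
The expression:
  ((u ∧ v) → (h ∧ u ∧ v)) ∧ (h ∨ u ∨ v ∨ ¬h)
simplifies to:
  h ∨ ¬u ∨ ¬v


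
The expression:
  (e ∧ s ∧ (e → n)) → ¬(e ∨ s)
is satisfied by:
  {s: False, e: False, n: False}
  {n: True, s: False, e: False}
  {e: True, s: False, n: False}
  {n: True, e: True, s: False}
  {s: True, n: False, e: False}
  {n: True, s: True, e: False}
  {e: True, s: True, n: False}


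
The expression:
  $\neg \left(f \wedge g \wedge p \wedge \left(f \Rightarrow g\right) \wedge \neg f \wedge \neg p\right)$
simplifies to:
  $\text{True}$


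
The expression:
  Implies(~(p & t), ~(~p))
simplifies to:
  p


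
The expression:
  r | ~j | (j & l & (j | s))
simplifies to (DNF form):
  l | r | ~j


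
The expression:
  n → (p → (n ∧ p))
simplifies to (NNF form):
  True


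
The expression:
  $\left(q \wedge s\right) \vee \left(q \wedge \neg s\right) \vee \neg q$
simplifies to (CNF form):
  $\text{True}$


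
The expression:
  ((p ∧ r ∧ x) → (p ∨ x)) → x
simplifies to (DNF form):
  x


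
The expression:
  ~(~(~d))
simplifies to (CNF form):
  ~d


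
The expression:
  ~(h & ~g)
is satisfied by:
  {g: True, h: False}
  {h: False, g: False}
  {h: True, g: True}


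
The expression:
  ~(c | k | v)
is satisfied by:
  {v: False, k: False, c: False}


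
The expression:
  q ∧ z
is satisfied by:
  {z: True, q: True}


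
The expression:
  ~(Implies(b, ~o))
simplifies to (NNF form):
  b & o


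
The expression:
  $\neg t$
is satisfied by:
  {t: False}


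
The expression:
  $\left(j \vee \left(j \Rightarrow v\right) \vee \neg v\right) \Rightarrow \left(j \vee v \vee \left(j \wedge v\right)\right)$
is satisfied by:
  {v: True, j: True}
  {v: True, j: False}
  {j: True, v: False}


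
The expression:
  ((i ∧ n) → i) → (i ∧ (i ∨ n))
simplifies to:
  i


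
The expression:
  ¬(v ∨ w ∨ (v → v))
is never true.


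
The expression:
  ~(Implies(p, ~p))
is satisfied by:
  {p: True}


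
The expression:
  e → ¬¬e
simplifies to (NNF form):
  True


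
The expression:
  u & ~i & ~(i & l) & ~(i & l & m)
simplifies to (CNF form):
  u & ~i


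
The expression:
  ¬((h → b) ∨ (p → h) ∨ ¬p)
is never true.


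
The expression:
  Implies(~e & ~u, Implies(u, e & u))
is always true.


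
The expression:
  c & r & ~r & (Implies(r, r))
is never true.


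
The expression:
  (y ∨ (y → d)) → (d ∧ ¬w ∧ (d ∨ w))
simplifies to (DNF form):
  d ∧ ¬w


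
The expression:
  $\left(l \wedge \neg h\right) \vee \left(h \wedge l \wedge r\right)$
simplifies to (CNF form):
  $l \wedge \left(r \vee \neg h\right)$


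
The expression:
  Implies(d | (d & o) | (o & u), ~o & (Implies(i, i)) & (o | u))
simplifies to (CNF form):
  (u | ~d) & (u | ~u) & (~d | ~o) & (~o | ~u)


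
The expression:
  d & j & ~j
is never true.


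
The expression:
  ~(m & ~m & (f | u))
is always true.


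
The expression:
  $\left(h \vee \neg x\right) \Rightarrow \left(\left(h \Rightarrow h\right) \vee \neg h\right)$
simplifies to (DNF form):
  $\text{True}$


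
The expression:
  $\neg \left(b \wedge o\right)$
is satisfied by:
  {o: False, b: False}
  {b: True, o: False}
  {o: True, b: False}


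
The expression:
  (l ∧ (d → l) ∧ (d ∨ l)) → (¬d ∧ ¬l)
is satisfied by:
  {l: False}


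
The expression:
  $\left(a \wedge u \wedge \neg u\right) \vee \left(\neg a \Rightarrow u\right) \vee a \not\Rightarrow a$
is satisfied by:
  {a: True, u: True}
  {a: True, u: False}
  {u: True, a: False}


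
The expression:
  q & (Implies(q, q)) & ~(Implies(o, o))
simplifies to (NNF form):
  False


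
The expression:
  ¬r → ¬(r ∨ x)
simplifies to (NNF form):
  r ∨ ¬x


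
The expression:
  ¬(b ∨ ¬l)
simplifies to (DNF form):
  l ∧ ¬b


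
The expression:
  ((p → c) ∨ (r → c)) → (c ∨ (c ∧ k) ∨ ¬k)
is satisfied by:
  {p: True, c: True, r: True, k: False}
  {p: True, c: True, r: False, k: False}
  {c: True, r: True, k: False, p: False}
  {c: True, r: False, k: False, p: False}
  {p: True, r: True, k: False, c: False}
  {p: True, r: False, k: False, c: False}
  {r: True, p: False, k: False, c: False}
  {r: False, p: False, k: False, c: False}
  {p: True, c: True, k: True, r: True}
  {p: True, c: True, k: True, r: False}
  {c: True, k: True, r: True, p: False}
  {c: True, k: True, r: False, p: False}
  {p: True, k: True, r: True, c: False}


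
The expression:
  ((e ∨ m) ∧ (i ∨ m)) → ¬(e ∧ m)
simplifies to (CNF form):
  ¬e ∨ ¬m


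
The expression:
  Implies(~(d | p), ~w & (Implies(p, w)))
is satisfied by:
  {d: True, p: True, w: False}
  {d: True, w: False, p: False}
  {p: True, w: False, d: False}
  {p: False, w: False, d: False}
  {d: True, p: True, w: True}
  {d: True, w: True, p: False}
  {p: True, w: True, d: False}
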